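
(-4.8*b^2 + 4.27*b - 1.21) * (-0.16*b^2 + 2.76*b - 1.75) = 0.768*b^4 - 13.9312*b^3 + 20.3788*b^2 - 10.8121*b + 2.1175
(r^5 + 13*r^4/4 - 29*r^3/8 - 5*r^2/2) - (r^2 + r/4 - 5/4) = r^5 + 13*r^4/4 - 29*r^3/8 - 7*r^2/2 - r/4 + 5/4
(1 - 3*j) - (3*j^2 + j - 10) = -3*j^2 - 4*j + 11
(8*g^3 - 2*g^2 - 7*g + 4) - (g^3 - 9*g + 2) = 7*g^3 - 2*g^2 + 2*g + 2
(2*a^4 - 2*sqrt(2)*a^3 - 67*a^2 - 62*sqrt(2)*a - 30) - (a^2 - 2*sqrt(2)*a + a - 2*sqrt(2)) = 2*a^4 - 2*sqrt(2)*a^3 - 68*a^2 - 60*sqrt(2)*a - a - 30 + 2*sqrt(2)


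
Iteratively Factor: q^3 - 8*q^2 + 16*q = (q - 4)*(q^2 - 4*q) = (q - 4)^2*(q)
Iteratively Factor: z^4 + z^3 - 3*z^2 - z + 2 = (z + 1)*(z^3 - 3*z + 2) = (z - 1)*(z + 1)*(z^2 + z - 2) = (z - 1)^2*(z + 1)*(z + 2)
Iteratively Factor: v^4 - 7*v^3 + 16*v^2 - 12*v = (v)*(v^3 - 7*v^2 + 16*v - 12) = v*(v - 2)*(v^2 - 5*v + 6) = v*(v - 3)*(v - 2)*(v - 2)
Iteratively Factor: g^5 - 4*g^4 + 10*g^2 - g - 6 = (g - 3)*(g^4 - g^3 - 3*g^2 + g + 2) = (g - 3)*(g + 1)*(g^3 - 2*g^2 - g + 2) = (g - 3)*(g - 2)*(g + 1)*(g^2 - 1) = (g - 3)*(g - 2)*(g - 1)*(g + 1)*(g + 1)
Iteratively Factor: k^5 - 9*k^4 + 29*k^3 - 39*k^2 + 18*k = (k - 3)*(k^4 - 6*k^3 + 11*k^2 - 6*k) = (k - 3)*(k - 2)*(k^3 - 4*k^2 + 3*k) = k*(k - 3)*(k - 2)*(k^2 - 4*k + 3) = k*(k - 3)*(k - 2)*(k - 1)*(k - 3)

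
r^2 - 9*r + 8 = (r - 8)*(r - 1)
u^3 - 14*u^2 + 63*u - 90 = (u - 6)*(u - 5)*(u - 3)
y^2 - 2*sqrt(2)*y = y*(y - 2*sqrt(2))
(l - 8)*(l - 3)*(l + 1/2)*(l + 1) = l^4 - 19*l^3/2 + 8*l^2 + 61*l/2 + 12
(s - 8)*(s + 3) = s^2 - 5*s - 24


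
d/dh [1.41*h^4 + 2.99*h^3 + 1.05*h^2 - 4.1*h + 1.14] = 5.64*h^3 + 8.97*h^2 + 2.1*h - 4.1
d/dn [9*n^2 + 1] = 18*n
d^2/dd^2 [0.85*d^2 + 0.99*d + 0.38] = 1.70000000000000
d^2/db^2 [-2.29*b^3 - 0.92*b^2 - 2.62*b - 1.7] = -13.74*b - 1.84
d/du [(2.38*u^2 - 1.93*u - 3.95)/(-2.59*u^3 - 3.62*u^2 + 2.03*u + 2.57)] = (6.1642*u^4 - 9.9974*u^3 - 32.8467*u^2 - 16.3648*u + 3.0584)/(6.7081*u^6 + 18.7516*u^5 + 2.589*u^4 - 28.0098*u^3 - 14.4859*u^2 + 10.4342*u + 6.6049)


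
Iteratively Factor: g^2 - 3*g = (g)*(g - 3)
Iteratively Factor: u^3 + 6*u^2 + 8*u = (u)*(u^2 + 6*u + 8) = u*(u + 4)*(u + 2)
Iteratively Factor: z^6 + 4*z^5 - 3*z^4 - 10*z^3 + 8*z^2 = (z - 1)*(z^5 + 5*z^4 + 2*z^3 - 8*z^2) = (z - 1)*(z + 4)*(z^4 + z^3 - 2*z^2) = (z - 1)*(z + 2)*(z + 4)*(z^3 - z^2) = (z - 1)^2*(z + 2)*(z + 4)*(z^2) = z*(z - 1)^2*(z + 2)*(z + 4)*(z)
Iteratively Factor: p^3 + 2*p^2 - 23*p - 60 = (p - 5)*(p^2 + 7*p + 12) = (p - 5)*(p + 4)*(p + 3)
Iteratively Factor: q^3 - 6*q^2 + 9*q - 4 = (q - 1)*(q^2 - 5*q + 4) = (q - 1)^2*(q - 4)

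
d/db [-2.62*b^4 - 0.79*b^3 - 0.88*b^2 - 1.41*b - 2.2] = -10.48*b^3 - 2.37*b^2 - 1.76*b - 1.41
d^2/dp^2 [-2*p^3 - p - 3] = -12*p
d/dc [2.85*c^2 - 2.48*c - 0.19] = 5.7*c - 2.48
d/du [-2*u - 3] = -2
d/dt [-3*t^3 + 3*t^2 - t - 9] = -9*t^2 + 6*t - 1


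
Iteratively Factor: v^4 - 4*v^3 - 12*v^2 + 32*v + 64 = (v - 4)*(v^3 - 12*v - 16) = (v - 4)*(v + 2)*(v^2 - 2*v - 8) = (v - 4)*(v + 2)^2*(v - 4)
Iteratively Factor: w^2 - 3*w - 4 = (w + 1)*(w - 4)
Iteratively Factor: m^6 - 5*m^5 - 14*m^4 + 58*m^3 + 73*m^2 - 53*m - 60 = (m - 4)*(m^5 - m^4 - 18*m^3 - 14*m^2 + 17*m + 15) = (m - 4)*(m - 1)*(m^4 - 18*m^2 - 32*m - 15) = (m - 4)*(m - 1)*(m + 1)*(m^3 - m^2 - 17*m - 15) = (m - 5)*(m - 4)*(m - 1)*(m + 1)*(m^2 + 4*m + 3) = (m - 5)*(m - 4)*(m - 1)*(m + 1)^2*(m + 3)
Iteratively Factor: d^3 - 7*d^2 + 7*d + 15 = (d + 1)*(d^2 - 8*d + 15) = (d - 5)*(d + 1)*(d - 3)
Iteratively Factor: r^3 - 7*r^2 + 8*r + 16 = (r - 4)*(r^2 - 3*r - 4) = (r - 4)*(r + 1)*(r - 4)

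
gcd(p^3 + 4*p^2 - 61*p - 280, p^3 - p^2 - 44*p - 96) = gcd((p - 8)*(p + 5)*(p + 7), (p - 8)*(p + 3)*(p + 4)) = p - 8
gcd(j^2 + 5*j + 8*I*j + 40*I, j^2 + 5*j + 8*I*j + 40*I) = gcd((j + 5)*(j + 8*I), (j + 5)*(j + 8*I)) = j^2 + j*(5 + 8*I) + 40*I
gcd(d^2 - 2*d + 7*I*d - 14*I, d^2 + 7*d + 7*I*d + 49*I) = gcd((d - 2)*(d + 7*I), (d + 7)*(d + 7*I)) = d + 7*I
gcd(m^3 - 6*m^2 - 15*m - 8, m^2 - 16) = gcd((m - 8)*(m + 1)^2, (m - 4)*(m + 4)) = 1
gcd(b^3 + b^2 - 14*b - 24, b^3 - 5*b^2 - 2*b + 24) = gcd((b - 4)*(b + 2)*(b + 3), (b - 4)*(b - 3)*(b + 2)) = b^2 - 2*b - 8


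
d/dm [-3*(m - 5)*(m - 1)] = 18 - 6*m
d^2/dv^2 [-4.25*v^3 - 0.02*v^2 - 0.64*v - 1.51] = -25.5*v - 0.04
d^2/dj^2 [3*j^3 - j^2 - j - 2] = 18*j - 2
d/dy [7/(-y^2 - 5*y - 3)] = 7*(2*y + 5)/(y^2 + 5*y + 3)^2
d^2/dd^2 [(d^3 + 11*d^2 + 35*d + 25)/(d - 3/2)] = 4*(4*d^3 - 18*d^2 + 27*d + 409)/(8*d^3 - 36*d^2 + 54*d - 27)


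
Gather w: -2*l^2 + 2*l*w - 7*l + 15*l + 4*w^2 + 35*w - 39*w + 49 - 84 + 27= -2*l^2 + 8*l + 4*w^2 + w*(2*l - 4) - 8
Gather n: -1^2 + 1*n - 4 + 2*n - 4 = 3*n - 9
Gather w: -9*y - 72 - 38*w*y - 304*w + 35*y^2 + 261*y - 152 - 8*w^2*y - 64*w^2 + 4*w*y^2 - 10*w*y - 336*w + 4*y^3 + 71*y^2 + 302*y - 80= w^2*(-8*y - 64) + w*(4*y^2 - 48*y - 640) + 4*y^3 + 106*y^2 + 554*y - 304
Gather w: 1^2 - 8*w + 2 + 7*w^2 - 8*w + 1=7*w^2 - 16*w + 4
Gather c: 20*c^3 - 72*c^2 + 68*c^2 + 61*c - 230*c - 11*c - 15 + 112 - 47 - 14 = 20*c^3 - 4*c^2 - 180*c + 36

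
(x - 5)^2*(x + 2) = x^3 - 8*x^2 + 5*x + 50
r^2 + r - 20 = (r - 4)*(r + 5)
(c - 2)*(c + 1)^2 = c^3 - 3*c - 2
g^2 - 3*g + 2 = (g - 2)*(g - 1)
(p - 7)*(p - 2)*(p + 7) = p^3 - 2*p^2 - 49*p + 98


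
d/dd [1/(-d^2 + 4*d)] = 2*(d - 2)/(d^2*(d - 4)^2)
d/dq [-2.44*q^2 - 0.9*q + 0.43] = -4.88*q - 0.9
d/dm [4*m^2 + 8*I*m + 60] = 8*m + 8*I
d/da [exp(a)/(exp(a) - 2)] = -2*exp(a)/(exp(2*a) - 4*exp(a) + 4)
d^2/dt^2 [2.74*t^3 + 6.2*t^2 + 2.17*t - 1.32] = 16.44*t + 12.4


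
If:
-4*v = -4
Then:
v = 1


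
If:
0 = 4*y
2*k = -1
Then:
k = -1/2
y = 0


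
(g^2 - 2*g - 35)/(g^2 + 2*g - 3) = (g^2 - 2*g - 35)/(g^2 + 2*g - 3)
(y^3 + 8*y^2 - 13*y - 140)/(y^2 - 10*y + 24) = (y^2 + 12*y + 35)/(y - 6)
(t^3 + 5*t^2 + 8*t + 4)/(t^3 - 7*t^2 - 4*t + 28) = (t^2 + 3*t + 2)/(t^2 - 9*t + 14)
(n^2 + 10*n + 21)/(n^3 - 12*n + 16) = (n^2 + 10*n + 21)/(n^3 - 12*n + 16)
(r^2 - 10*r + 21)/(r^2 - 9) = (r - 7)/(r + 3)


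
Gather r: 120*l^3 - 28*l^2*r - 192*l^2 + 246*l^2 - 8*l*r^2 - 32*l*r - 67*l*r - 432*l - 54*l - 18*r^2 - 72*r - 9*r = 120*l^3 + 54*l^2 - 486*l + r^2*(-8*l - 18) + r*(-28*l^2 - 99*l - 81)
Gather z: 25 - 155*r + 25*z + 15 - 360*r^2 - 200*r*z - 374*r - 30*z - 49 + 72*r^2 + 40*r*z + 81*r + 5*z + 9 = -288*r^2 - 160*r*z - 448*r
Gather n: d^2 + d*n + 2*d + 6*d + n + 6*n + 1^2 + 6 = d^2 + 8*d + n*(d + 7) + 7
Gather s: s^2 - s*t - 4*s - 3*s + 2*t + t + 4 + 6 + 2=s^2 + s*(-t - 7) + 3*t + 12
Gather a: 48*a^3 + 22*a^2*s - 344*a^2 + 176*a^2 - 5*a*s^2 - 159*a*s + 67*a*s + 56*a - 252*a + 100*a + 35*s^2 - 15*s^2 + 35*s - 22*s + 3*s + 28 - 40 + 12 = 48*a^3 + a^2*(22*s - 168) + a*(-5*s^2 - 92*s - 96) + 20*s^2 + 16*s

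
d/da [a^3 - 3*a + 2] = 3*a^2 - 3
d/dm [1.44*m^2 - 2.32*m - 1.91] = 2.88*m - 2.32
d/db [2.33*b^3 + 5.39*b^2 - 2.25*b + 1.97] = 6.99*b^2 + 10.78*b - 2.25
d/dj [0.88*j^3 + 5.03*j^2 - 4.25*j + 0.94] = 2.64*j^2 + 10.06*j - 4.25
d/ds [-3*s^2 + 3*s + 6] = 3 - 6*s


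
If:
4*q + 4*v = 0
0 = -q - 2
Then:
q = -2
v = 2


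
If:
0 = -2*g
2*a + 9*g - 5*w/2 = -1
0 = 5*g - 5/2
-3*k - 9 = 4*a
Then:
No Solution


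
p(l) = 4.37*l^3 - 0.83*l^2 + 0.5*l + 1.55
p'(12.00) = 1868.42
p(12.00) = 7439.39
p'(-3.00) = 123.47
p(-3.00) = -125.41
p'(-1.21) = 21.70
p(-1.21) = -8.01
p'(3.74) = 177.67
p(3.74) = 220.42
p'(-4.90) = 323.41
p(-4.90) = -534.95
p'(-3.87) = 203.27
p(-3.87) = -266.10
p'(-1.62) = 37.60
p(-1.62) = -20.02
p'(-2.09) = 61.24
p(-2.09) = -43.02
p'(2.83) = 100.80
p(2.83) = 95.36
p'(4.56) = 265.53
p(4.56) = 400.93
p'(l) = 13.11*l^2 - 1.66*l + 0.5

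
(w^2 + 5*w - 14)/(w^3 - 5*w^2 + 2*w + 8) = (w + 7)/(w^2 - 3*w - 4)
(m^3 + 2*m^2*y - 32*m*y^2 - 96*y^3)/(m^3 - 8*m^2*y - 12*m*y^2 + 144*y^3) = (-m - 4*y)/(-m + 6*y)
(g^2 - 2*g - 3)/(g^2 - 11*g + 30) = (g^2 - 2*g - 3)/(g^2 - 11*g + 30)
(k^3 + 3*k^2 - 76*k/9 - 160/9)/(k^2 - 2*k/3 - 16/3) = (3*k^2 + 17*k + 20)/(3*(k + 2))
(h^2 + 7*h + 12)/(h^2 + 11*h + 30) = (h^2 + 7*h + 12)/(h^2 + 11*h + 30)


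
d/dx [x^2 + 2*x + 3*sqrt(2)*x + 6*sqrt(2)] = 2*x + 2 + 3*sqrt(2)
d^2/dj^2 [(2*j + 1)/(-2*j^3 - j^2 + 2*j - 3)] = 2*(-4*(2*j + 1)*(3*j^2 + j - 1)^2 + (12*j^2 + 4*j + (2*j + 1)*(6*j + 1) - 4)*(2*j^3 + j^2 - 2*j + 3))/(2*j^3 + j^2 - 2*j + 3)^3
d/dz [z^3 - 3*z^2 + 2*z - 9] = 3*z^2 - 6*z + 2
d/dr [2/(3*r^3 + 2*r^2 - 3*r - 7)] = 2*(-9*r^2 - 4*r + 3)/(3*r^3 + 2*r^2 - 3*r - 7)^2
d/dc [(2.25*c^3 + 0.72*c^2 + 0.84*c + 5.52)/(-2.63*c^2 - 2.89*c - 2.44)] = (-5.9175*c^4 - 13.005*c^3 - 16.3416*c^2 + 25.5216*c + 13.9032)/(6.9169*c^4 + 15.2014*c^3 + 21.1865*c^2 + 14.1032*c + 5.9536)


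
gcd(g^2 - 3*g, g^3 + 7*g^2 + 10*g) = g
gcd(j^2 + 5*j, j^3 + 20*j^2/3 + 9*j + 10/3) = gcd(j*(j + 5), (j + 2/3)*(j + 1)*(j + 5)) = j + 5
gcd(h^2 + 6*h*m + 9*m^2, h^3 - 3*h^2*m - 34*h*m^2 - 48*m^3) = h + 3*m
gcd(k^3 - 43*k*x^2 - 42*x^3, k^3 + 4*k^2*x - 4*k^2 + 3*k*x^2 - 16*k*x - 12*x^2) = k + x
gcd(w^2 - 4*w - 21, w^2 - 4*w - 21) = w^2 - 4*w - 21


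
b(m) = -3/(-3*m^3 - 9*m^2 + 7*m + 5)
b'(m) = -3*(9*m^2 + 18*m - 7)/(-3*m^3 - 9*m^2 + 7*m + 5)^2 = 3*(-9*m^2 - 18*m + 7)/(3*m^3 + 9*m^2 - 7*m - 5)^2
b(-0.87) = 0.51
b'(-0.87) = 1.35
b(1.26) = 0.46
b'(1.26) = -2.15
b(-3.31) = 0.38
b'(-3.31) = -1.51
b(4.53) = 0.01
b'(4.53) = -0.00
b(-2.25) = 0.14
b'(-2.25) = 0.01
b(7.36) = 0.00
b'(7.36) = -0.00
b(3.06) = 0.02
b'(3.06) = -0.02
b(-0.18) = -0.87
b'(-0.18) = 2.48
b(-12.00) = 0.00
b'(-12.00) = 0.00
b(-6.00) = -0.01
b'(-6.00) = -0.00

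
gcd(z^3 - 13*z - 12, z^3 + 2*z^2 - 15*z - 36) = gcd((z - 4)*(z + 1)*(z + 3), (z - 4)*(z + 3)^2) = z^2 - z - 12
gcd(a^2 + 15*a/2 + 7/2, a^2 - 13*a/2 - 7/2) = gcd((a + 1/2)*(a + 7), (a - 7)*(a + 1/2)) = a + 1/2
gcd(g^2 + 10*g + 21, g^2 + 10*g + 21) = g^2 + 10*g + 21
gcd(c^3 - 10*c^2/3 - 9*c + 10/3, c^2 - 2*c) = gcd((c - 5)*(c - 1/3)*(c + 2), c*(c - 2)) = 1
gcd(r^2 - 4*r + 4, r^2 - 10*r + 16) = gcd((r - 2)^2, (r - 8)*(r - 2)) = r - 2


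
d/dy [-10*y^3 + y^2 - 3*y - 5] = -30*y^2 + 2*y - 3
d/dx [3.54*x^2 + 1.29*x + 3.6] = 7.08*x + 1.29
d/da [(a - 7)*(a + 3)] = 2*a - 4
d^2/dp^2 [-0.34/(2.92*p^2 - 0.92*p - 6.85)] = (-5.797952*p^2 + 1.826752*p + 0.34*(5.84*p - 0.92)*(11.68*p - 1.84) + 13.60136)/(-2.92*p^2 + 0.92*p + 6.85)^3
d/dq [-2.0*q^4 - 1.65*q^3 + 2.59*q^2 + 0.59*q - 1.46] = -8.0*q^3 - 4.95*q^2 + 5.18*q + 0.59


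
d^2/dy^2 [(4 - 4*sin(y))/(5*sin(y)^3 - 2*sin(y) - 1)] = 4*(-100*sin(y)^7 + 225*sin(y)^6 + 110*sin(y)^5 - 385*sin(y)^4 + 65*sin(y)^3 + 126*sin(y)^2 - 33*sin(y) - 12)/(-5*sin(y)^3 + 2*sin(y) + 1)^3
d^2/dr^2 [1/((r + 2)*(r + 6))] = 2*((r + 2)^2 + (r + 2)*(r + 6) + (r + 6)^2)/((r + 2)^3*(r + 6)^3)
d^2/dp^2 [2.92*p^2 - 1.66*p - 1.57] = 5.84000000000000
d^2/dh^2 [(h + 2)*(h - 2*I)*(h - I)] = 6*h + 4 - 6*I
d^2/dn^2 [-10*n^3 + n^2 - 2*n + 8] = 2 - 60*n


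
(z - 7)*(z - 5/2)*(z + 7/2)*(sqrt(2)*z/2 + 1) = sqrt(2)*z^4/2 - 3*sqrt(2)*z^3 + z^3 - 63*sqrt(2)*z^2/8 - 6*z^2 - 63*z/4 + 245*sqrt(2)*z/8 + 245/4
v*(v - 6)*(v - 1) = v^3 - 7*v^2 + 6*v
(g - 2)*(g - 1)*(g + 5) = g^3 + 2*g^2 - 13*g + 10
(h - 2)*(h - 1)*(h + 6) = h^3 + 3*h^2 - 16*h + 12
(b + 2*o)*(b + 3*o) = b^2 + 5*b*o + 6*o^2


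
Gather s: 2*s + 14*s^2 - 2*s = 14*s^2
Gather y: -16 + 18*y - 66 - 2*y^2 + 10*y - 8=-2*y^2 + 28*y - 90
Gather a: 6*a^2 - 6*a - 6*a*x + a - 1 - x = 6*a^2 + a*(-6*x - 5) - x - 1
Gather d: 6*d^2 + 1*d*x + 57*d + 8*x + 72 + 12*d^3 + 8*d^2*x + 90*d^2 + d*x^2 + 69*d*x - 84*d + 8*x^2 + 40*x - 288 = 12*d^3 + d^2*(8*x + 96) + d*(x^2 + 70*x - 27) + 8*x^2 + 48*x - 216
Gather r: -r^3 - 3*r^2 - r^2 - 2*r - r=-r^3 - 4*r^2 - 3*r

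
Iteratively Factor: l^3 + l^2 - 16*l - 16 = (l + 1)*(l^2 - 16) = (l - 4)*(l + 1)*(l + 4)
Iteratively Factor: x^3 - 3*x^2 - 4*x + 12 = (x - 3)*(x^2 - 4) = (x - 3)*(x + 2)*(x - 2)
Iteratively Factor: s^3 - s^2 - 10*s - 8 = (s + 1)*(s^2 - 2*s - 8) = (s + 1)*(s + 2)*(s - 4)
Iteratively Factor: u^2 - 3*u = (u - 3)*(u)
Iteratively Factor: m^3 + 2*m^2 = (m)*(m^2 + 2*m) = m^2*(m + 2)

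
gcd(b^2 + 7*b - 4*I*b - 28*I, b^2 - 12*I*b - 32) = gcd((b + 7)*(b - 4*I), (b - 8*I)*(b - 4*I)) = b - 4*I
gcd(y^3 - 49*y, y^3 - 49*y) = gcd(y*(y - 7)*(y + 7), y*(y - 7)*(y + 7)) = y^3 - 49*y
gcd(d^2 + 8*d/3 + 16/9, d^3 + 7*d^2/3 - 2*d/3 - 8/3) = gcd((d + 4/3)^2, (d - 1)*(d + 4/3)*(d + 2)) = d + 4/3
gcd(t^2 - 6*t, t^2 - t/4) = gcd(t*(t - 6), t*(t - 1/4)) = t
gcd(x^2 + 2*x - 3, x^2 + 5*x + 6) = x + 3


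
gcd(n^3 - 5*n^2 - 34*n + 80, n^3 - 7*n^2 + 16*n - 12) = n - 2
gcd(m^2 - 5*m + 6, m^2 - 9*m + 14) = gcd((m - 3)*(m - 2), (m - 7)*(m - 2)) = m - 2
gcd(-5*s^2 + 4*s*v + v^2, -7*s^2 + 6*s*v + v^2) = s - v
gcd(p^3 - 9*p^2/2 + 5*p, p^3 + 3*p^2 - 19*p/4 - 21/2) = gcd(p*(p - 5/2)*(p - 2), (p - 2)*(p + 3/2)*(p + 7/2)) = p - 2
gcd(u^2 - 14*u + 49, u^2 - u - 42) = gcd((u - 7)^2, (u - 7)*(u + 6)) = u - 7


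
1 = 1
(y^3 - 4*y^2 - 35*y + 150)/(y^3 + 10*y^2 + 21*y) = (y^3 - 4*y^2 - 35*y + 150)/(y*(y^2 + 10*y + 21))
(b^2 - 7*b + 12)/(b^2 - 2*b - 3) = (b - 4)/(b + 1)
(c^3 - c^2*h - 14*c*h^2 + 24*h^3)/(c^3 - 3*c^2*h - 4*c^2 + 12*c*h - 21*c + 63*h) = (c^2 + 2*c*h - 8*h^2)/(c^2 - 4*c - 21)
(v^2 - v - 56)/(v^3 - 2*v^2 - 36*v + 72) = (v^2 - v - 56)/(v^3 - 2*v^2 - 36*v + 72)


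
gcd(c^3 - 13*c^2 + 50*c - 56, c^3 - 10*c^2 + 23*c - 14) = c^2 - 9*c + 14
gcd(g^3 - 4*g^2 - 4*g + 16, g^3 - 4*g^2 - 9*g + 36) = g - 4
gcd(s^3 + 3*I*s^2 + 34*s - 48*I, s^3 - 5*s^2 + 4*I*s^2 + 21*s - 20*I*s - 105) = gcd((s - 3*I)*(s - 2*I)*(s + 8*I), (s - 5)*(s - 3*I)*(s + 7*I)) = s - 3*I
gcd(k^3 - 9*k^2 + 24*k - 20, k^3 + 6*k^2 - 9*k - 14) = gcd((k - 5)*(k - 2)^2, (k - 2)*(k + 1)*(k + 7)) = k - 2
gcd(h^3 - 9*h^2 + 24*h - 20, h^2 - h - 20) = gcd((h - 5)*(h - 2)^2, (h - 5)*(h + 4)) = h - 5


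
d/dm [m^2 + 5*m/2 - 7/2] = 2*m + 5/2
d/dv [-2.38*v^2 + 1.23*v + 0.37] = 1.23 - 4.76*v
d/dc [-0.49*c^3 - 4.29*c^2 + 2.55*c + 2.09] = -1.47*c^2 - 8.58*c + 2.55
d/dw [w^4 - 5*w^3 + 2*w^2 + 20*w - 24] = 4*w^3 - 15*w^2 + 4*w + 20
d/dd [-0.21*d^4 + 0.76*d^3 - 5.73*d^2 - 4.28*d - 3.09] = -0.84*d^3 + 2.28*d^2 - 11.46*d - 4.28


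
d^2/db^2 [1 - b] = 0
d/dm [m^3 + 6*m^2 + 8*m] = 3*m^2 + 12*m + 8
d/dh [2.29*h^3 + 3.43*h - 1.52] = 6.87*h^2 + 3.43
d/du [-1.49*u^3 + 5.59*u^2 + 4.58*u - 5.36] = -4.47*u^2 + 11.18*u + 4.58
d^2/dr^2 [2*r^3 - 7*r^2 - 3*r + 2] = 12*r - 14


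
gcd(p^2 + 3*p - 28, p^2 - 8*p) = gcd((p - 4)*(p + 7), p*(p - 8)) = 1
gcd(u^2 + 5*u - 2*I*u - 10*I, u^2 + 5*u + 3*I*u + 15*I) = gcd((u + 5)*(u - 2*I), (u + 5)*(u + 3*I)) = u + 5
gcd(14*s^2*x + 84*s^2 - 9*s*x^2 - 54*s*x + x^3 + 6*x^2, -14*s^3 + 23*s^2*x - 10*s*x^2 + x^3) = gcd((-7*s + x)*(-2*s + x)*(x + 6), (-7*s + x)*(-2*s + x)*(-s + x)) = 14*s^2 - 9*s*x + x^2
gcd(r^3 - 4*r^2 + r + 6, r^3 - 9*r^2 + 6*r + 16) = r^2 - r - 2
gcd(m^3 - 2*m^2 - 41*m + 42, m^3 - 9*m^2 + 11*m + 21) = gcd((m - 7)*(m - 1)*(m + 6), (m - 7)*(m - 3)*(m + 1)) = m - 7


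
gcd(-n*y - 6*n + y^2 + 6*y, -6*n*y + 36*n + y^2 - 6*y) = 1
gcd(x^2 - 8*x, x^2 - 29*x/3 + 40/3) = x - 8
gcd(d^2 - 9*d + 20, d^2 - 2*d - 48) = 1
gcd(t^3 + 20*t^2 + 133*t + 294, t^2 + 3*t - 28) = t + 7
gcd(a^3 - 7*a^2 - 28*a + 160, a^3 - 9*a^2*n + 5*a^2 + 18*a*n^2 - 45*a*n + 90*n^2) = a + 5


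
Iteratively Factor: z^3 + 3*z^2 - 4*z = (z - 1)*(z^2 + 4*z) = (z - 1)*(z + 4)*(z)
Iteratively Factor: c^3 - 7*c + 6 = (c + 3)*(c^2 - 3*c + 2) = (c - 1)*(c + 3)*(c - 2)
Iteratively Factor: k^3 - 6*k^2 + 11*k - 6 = (k - 3)*(k^2 - 3*k + 2) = (k - 3)*(k - 1)*(k - 2)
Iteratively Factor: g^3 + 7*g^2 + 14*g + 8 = (g + 1)*(g^2 + 6*g + 8) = (g + 1)*(g + 2)*(g + 4)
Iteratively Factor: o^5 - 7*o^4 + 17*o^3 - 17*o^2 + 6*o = (o - 3)*(o^4 - 4*o^3 + 5*o^2 - 2*o) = (o - 3)*(o - 1)*(o^3 - 3*o^2 + 2*o) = o*(o - 3)*(o - 1)*(o^2 - 3*o + 2) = o*(o - 3)*(o - 2)*(o - 1)*(o - 1)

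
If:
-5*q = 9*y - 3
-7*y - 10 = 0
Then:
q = 111/35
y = -10/7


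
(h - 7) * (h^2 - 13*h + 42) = h^3 - 20*h^2 + 133*h - 294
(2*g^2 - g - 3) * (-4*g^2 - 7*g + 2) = -8*g^4 - 10*g^3 + 23*g^2 + 19*g - 6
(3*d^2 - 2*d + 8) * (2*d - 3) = 6*d^3 - 13*d^2 + 22*d - 24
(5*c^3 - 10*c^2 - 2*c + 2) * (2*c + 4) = 10*c^4 - 44*c^2 - 4*c + 8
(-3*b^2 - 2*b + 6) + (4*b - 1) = -3*b^2 + 2*b + 5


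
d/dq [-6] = 0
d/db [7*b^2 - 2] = 14*b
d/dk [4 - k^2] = -2*k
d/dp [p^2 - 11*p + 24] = 2*p - 11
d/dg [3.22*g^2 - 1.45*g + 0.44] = 6.44*g - 1.45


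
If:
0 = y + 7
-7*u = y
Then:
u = 1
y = -7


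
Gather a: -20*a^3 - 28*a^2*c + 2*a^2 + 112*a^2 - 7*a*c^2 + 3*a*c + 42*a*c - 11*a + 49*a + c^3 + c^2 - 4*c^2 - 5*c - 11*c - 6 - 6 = -20*a^3 + a^2*(114 - 28*c) + a*(-7*c^2 + 45*c + 38) + c^3 - 3*c^2 - 16*c - 12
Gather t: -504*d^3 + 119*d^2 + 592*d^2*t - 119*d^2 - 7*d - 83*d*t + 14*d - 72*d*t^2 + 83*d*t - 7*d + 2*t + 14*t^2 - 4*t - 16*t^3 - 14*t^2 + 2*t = -504*d^3 + 592*d^2*t - 72*d*t^2 - 16*t^3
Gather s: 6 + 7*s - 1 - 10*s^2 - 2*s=-10*s^2 + 5*s + 5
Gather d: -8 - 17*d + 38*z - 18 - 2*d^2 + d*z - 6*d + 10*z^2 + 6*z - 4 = -2*d^2 + d*(z - 23) + 10*z^2 + 44*z - 30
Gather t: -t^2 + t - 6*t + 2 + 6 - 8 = -t^2 - 5*t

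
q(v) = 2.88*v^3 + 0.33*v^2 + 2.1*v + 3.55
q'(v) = 8.64*v^2 + 0.66*v + 2.1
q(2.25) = 42.75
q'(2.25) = 47.32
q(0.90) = 7.81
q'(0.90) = 9.69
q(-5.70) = -531.05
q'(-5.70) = 279.05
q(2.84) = 78.15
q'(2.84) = 73.66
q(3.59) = 148.59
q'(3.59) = 115.82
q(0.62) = 5.67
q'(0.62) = 5.83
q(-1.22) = -3.75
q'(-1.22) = 14.15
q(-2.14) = -27.66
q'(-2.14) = 40.26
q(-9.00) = -2088.14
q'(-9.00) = 696.00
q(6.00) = 650.11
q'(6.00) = 317.10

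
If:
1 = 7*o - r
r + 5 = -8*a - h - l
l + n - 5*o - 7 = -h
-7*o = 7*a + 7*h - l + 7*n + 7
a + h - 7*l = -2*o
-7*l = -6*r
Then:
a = -23200/2891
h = 134654/2891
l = 2406/413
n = -115159/2891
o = 460/413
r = 401/59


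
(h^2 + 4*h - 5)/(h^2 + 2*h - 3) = (h + 5)/(h + 3)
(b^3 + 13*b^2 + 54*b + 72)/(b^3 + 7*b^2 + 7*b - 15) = (b^2 + 10*b + 24)/(b^2 + 4*b - 5)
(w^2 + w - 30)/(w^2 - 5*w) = (w + 6)/w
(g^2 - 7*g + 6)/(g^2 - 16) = (g^2 - 7*g + 6)/(g^2 - 16)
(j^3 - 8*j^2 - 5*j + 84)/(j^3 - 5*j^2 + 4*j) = (j^2 - 4*j - 21)/(j*(j - 1))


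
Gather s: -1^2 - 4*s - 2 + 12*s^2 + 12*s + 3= 12*s^2 + 8*s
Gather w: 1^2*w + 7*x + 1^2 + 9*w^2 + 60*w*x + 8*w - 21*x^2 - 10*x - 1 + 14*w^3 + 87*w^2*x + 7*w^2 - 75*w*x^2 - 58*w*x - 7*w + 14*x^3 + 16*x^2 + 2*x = 14*w^3 + w^2*(87*x + 16) + w*(-75*x^2 + 2*x + 2) + 14*x^3 - 5*x^2 - x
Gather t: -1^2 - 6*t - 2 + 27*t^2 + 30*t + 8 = 27*t^2 + 24*t + 5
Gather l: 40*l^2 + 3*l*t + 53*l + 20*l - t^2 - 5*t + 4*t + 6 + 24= 40*l^2 + l*(3*t + 73) - t^2 - t + 30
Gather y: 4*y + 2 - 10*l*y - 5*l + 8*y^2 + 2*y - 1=-5*l + 8*y^2 + y*(6 - 10*l) + 1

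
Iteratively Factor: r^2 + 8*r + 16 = (r + 4)*(r + 4)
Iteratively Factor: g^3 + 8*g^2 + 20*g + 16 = (g + 4)*(g^2 + 4*g + 4) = (g + 2)*(g + 4)*(g + 2)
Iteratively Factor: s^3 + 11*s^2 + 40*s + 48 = (s + 4)*(s^2 + 7*s + 12) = (s + 3)*(s + 4)*(s + 4)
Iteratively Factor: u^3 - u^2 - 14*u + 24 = (u - 3)*(u^2 + 2*u - 8) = (u - 3)*(u + 4)*(u - 2)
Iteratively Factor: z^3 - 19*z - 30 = (z + 2)*(z^2 - 2*z - 15) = (z + 2)*(z + 3)*(z - 5)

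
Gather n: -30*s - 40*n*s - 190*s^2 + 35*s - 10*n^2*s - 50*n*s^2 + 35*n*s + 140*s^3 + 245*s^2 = -10*n^2*s + n*(-50*s^2 - 5*s) + 140*s^3 + 55*s^2 + 5*s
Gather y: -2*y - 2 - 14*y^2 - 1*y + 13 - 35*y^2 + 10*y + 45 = -49*y^2 + 7*y + 56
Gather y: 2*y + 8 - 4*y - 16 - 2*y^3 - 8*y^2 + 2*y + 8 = -2*y^3 - 8*y^2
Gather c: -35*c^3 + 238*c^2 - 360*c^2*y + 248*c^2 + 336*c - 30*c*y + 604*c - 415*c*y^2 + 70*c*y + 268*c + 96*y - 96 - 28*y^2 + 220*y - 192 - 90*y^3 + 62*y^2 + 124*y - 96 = -35*c^3 + c^2*(486 - 360*y) + c*(-415*y^2 + 40*y + 1208) - 90*y^3 + 34*y^2 + 440*y - 384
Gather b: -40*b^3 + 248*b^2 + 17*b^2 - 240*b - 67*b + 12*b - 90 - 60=-40*b^3 + 265*b^2 - 295*b - 150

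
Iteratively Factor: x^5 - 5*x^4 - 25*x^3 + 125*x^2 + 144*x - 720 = (x - 4)*(x^4 - x^3 - 29*x^2 + 9*x + 180) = (x - 4)*(x + 3)*(x^3 - 4*x^2 - 17*x + 60) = (x - 4)*(x + 3)*(x + 4)*(x^2 - 8*x + 15) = (x - 5)*(x - 4)*(x + 3)*(x + 4)*(x - 3)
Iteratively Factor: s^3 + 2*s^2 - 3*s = (s)*(s^2 + 2*s - 3) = s*(s + 3)*(s - 1)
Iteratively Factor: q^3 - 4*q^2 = (q - 4)*(q^2) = q*(q - 4)*(q)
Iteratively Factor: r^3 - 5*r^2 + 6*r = (r - 3)*(r^2 - 2*r) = r*(r - 3)*(r - 2)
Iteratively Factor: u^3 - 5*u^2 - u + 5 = (u + 1)*(u^2 - 6*u + 5) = (u - 1)*(u + 1)*(u - 5)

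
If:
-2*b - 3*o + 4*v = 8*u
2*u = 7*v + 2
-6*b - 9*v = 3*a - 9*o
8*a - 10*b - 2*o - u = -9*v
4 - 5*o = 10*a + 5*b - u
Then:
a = 1010/2443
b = 194/2443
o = -324/2443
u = -46/349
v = -790/2443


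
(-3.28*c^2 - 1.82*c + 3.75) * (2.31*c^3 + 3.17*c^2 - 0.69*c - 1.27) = -7.5768*c^5 - 14.6018*c^4 + 5.1563*c^3 + 17.3089*c^2 - 0.2761*c - 4.7625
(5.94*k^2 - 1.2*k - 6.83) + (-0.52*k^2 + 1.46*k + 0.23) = 5.42*k^2 + 0.26*k - 6.6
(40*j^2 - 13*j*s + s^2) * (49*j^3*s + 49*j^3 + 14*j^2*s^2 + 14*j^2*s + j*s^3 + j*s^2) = 1960*j^5*s + 1960*j^5 - 77*j^4*s^2 - 77*j^4*s - 93*j^3*s^3 - 93*j^3*s^2 + j^2*s^4 + j^2*s^3 + j*s^5 + j*s^4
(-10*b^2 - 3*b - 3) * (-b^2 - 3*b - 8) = 10*b^4 + 33*b^3 + 92*b^2 + 33*b + 24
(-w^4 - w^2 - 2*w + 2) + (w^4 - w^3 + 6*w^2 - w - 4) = -w^3 + 5*w^2 - 3*w - 2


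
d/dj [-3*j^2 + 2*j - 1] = 2 - 6*j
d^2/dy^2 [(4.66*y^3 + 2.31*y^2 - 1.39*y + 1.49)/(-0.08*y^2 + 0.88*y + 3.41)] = (2.77555756156289e-17*y^5 - 10.06736*y^3 - 87.740592*y^2 - 322.217148*y - 65.184702)/(0.000512*y^6 - 0.016896*y^5 + 0.120384*y^4 + 0.758912*y^3 - 5.131368*y^2 - 30.698184*y - 39.651821)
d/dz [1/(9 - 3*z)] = 1/(3*(z - 3)^2)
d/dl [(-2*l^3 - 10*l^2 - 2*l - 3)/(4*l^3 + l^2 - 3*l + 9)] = (38*l^4 + 28*l^3 + 14*l^2 - 174*l - 27)/(16*l^6 + 8*l^5 - 23*l^4 + 66*l^3 + 27*l^2 - 54*l + 81)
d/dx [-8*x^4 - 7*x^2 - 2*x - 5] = -32*x^3 - 14*x - 2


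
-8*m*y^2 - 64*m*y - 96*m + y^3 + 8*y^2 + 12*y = (-8*m + y)*(y + 2)*(y + 6)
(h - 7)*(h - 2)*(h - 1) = h^3 - 10*h^2 + 23*h - 14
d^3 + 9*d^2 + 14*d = d*(d + 2)*(d + 7)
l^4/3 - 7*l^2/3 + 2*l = l*(l/3 + 1)*(l - 2)*(l - 1)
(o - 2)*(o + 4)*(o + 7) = o^3 + 9*o^2 + 6*o - 56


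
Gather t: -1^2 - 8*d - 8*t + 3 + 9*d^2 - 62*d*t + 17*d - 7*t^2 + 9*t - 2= 9*d^2 + 9*d - 7*t^2 + t*(1 - 62*d)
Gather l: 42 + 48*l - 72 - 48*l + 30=0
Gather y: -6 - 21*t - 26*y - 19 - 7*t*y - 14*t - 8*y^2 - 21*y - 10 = -35*t - 8*y^2 + y*(-7*t - 47) - 35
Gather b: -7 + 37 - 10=20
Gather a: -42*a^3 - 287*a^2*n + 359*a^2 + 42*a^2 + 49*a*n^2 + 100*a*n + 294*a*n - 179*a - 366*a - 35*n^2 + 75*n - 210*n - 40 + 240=-42*a^3 + a^2*(401 - 287*n) + a*(49*n^2 + 394*n - 545) - 35*n^2 - 135*n + 200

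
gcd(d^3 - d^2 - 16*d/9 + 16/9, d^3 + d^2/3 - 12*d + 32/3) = d - 1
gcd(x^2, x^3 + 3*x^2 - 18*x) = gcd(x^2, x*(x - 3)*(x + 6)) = x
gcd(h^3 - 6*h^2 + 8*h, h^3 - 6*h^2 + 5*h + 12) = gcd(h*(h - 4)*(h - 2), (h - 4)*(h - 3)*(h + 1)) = h - 4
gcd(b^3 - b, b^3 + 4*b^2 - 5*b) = b^2 - b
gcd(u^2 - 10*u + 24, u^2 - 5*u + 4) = u - 4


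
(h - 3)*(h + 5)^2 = h^3 + 7*h^2 - 5*h - 75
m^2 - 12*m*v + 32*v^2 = (m - 8*v)*(m - 4*v)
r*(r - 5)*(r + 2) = r^3 - 3*r^2 - 10*r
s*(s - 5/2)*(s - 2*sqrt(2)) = s^3 - 2*sqrt(2)*s^2 - 5*s^2/2 + 5*sqrt(2)*s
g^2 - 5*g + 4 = (g - 4)*(g - 1)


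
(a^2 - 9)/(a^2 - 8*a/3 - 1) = 3*(a + 3)/(3*a + 1)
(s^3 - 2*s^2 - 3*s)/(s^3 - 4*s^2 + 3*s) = (s + 1)/(s - 1)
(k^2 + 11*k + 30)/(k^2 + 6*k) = (k + 5)/k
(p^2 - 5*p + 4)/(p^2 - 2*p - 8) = (p - 1)/(p + 2)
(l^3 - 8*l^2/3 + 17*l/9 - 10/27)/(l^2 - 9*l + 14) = (27*l^3 - 72*l^2 + 51*l - 10)/(27*(l^2 - 9*l + 14))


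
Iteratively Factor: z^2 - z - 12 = (z + 3)*(z - 4)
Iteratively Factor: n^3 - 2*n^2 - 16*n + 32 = (n - 4)*(n^2 + 2*n - 8) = (n - 4)*(n + 4)*(n - 2)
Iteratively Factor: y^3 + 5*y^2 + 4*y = (y + 4)*(y^2 + y) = y*(y + 4)*(y + 1)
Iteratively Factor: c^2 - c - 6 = (c - 3)*(c + 2)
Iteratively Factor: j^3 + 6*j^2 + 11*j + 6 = (j + 2)*(j^2 + 4*j + 3) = (j + 1)*(j + 2)*(j + 3)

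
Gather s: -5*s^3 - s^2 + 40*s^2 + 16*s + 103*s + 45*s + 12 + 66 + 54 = -5*s^3 + 39*s^2 + 164*s + 132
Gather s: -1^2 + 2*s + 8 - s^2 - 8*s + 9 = -s^2 - 6*s + 16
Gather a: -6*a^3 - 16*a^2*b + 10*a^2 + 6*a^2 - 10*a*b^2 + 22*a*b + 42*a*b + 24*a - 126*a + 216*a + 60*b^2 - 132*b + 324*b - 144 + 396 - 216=-6*a^3 + a^2*(16 - 16*b) + a*(-10*b^2 + 64*b + 114) + 60*b^2 + 192*b + 36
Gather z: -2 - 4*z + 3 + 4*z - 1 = 0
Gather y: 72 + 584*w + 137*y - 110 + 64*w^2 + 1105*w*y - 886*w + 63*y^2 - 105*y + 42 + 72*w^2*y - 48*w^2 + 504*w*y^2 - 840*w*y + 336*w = 16*w^2 + 34*w + y^2*(504*w + 63) + y*(72*w^2 + 265*w + 32) + 4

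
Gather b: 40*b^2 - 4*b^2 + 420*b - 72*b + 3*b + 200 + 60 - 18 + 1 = 36*b^2 + 351*b + 243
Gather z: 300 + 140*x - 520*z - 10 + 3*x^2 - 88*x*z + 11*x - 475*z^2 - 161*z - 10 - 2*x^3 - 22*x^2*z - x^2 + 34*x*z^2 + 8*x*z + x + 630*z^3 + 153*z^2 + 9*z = -2*x^3 + 2*x^2 + 152*x + 630*z^3 + z^2*(34*x - 322) + z*(-22*x^2 - 80*x - 672) + 280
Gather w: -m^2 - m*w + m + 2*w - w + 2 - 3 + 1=-m^2 + m + w*(1 - m)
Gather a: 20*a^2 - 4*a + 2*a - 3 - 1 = 20*a^2 - 2*a - 4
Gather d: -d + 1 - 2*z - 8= -d - 2*z - 7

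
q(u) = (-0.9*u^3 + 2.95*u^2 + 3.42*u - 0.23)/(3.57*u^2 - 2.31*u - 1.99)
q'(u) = (2.31 - 7.14*u)*(-0.9*u^3 + 2.95*u^2 + 3.42*u - 0.23)/(3.57*u^2 - 2.31*u - 1.99)^2 + (-2.7*u^2 + 5.9*u + 3.42)/(3.57*u^2 - 2.31*u - 1.99) = (-3.213*u^4 + 4.158*u^3 - 13.6509*u^2 - 10.0988*u - 7.3371)/(12.7449*u^4 - 16.4934*u^3 - 8.8725*u^2 + 9.1938*u + 3.9601)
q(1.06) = -13.19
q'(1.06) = -177.87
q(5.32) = -0.39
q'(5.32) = -0.32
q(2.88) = 0.60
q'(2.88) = -0.62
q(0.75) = -2.11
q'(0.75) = -7.44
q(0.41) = -0.69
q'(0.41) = -2.49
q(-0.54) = -3.60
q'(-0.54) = -76.28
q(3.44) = 0.30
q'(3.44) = -0.46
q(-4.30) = 1.50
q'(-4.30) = -0.30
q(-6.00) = 1.99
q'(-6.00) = -0.28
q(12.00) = -2.25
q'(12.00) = -0.26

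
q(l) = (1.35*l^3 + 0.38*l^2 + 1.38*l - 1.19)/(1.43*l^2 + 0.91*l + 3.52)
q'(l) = (-2.86*l - 0.91)*(1.35*l^3 + 0.38*l^2 + 1.38*l - 1.19)/(1.43*l^2 + 0.91*l + 3.52)^2 + (4.05*l^2 + 0.76*l + 1.38)/(1.43*l^2 + 0.91*l + 3.52) = (1.9305*l^4 + 2.457*l^3 + 12.6284*l^2 + 6.0786*l + 5.9405)/(2.0449*l^4 + 2.6026*l^3 + 10.8953*l^2 + 6.4064*l + 12.3904)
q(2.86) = 2.10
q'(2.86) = 0.99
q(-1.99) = -1.77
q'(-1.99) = 1.01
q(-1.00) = -0.88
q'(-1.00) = 0.73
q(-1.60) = -1.39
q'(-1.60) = 0.95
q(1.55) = 0.82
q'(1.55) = 0.94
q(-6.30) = -6.09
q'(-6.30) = 0.97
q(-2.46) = -2.25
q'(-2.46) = 1.03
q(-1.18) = -1.02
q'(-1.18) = 0.82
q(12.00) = 10.90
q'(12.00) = 0.95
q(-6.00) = -5.80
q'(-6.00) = 0.98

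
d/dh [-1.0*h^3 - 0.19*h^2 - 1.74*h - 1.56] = -3.0*h^2 - 0.38*h - 1.74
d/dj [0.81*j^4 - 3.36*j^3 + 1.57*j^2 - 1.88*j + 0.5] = 3.24*j^3 - 10.08*j^2 + 3.14*j - 1.88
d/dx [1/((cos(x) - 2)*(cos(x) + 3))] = (sin(x) + sin(2*x))/((cos(x) - 2)^2*(cos(x) + 3)^2)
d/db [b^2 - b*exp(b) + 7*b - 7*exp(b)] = -b*exp(b) + 2*b - 8*exp(b) + 7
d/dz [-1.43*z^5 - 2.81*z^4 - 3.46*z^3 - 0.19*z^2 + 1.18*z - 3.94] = -7.15*z^4 - 11.24*z^3 - 10.38*z^2 - 0.38*z + 1.18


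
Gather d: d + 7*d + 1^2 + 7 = 8*d + 8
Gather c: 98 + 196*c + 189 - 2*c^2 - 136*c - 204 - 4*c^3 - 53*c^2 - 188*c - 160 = -4*c^3 - 55*c^2 - 128*c - 77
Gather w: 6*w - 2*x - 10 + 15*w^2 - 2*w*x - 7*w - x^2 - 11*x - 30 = 15*w^2 + w*(-2*x - 1) - x^2 - 13*x - 40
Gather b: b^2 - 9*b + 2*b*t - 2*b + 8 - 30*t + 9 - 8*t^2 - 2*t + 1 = b^2 + b*(2*t - 11) - 8*t^2 - 32*t + 18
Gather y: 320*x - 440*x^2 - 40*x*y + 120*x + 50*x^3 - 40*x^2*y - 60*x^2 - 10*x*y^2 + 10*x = 50*x^3 - 500*x^2 - 10*x*y^2 + 450*x + y*(-40*x^2 - 40*x)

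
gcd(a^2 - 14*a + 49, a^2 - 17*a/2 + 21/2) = a - 7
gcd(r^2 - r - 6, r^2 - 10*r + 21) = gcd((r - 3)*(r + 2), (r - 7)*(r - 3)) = r - 3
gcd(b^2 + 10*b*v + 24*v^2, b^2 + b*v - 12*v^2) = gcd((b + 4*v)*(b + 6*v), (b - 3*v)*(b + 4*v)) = b + 4*v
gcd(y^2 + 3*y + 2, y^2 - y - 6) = y + 2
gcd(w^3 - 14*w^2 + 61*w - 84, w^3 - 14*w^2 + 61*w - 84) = w^3 - 14*w^2 + 61*w - 84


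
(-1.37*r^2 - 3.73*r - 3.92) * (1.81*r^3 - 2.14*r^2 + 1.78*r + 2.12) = -2.4797*r^5 - 3.8195*r^4 - 1.5516*r^3 - 1.155*r^2 - 14.8852*r - 8.3104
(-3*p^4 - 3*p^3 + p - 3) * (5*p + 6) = -15*p^5 - 33*p^4 - 18*p^3 + 5*p^2 - 9*p - 18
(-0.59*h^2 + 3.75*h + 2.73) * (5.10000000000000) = -3.009*h^2 + 19.125*h + 13.923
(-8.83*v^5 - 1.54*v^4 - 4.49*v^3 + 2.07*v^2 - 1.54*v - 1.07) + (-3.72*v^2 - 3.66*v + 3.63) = -8.83*v^5 - 1.54*v^4 - 4.49*v^3 - 1.65*v^2 - 5.2*v + 2.56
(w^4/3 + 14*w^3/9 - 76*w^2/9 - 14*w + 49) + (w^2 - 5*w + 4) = w^4/3 + 14*w^3/9 - 67*w^2/9 - 19*w + 53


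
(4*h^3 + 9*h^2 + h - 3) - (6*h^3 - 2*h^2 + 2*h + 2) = -2*h^3 + 11*h^2 - h - 5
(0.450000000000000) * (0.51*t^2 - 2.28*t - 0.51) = 0.2295*t^2 - 1.026*t - 0.2295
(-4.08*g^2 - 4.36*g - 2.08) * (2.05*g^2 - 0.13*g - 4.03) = -8.364*g^4 - 8.4076*g^3 + 12.7452*g^2 + 17.8412*g + 8.3824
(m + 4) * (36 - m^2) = -m^3 - 4*m^2 + 36*m + 144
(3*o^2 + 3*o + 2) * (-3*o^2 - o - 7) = -9*o^4 - 12*o^3 - 30*o^2 - 23*o - 14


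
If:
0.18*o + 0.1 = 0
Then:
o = -0.56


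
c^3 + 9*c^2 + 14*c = c*(c + 2)*(c + 7)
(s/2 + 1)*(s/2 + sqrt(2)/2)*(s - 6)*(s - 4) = s^4/4 - 2*s^3 + sqrt(2)*s^3/4 - 2*sqrt(2)*s^2 + s^2 + sqrt(2)*s + 12*s + 12*sqrt(2)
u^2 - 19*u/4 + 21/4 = (u - 3)*(u - 7/4)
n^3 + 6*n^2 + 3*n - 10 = (n - 1)*(n + 2)*(n + 5)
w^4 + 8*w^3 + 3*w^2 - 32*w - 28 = (w - 2)*(w + 1)*(w + 2)*(w + 7)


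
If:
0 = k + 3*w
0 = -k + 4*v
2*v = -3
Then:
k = -6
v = -3/2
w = 2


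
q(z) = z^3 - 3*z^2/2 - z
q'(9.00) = 215.00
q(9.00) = 598.50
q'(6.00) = 89.00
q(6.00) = 156.00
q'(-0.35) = 0.42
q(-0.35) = 0.12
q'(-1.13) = 6.22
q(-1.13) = -2.23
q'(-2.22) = 20.45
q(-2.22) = -16.11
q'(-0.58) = 1.75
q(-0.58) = -0.12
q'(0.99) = -1.03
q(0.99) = -1.49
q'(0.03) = -1.09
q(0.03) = -0.03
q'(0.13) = -1.34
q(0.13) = -0.15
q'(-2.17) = 19.64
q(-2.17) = -15.11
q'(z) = 3*z^2 - 3*z - 1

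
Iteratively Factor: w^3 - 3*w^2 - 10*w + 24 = (w - 2)*(w^2 - w - 12) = (w - 4)*(w - 2)*(w + 3)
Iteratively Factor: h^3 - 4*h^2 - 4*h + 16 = (h + 2)*(h^2 - 6*h + 8) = (h - 2)*(h + 2)*(h - 4)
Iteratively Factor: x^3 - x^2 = (x)*(x^2 - x) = x^2*(x - 1)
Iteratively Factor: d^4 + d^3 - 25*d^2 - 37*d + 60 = (d - 5)*(d^3 + 6*d^2 + 5*d - 12) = (d - 5)*(d + 3)*(d^2 + 3*d - 4) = (d - 5)*(d + 3)*(d + 4)*(d - 1)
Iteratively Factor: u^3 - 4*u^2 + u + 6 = (u - 3)*(u^2 - u - 2) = (u - 3)*(u - 2)*(u + 1)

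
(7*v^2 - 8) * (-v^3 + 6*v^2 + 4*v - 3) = -7*v^5 + 42*v^4 + 36*v^3 - 69*v^2 - 32*v + 24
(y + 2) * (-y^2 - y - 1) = -y^3 - 3*y^2 - 3*y - 2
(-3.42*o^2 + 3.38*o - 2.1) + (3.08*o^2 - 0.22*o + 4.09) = -0.34*o^2 + 3.16*o + 1.99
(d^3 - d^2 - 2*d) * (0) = 0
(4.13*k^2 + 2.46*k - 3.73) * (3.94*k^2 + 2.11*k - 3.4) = 16.2722*k^4 + 18.4067*k^3 - 23.5476*k^2 - 16.2343*k + 12.682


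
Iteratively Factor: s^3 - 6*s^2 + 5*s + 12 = (s - 3)*(s^2 - 3*s - 4) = (s - 3)*(s + 1)*(s - 4)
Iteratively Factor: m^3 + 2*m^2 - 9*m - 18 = (m + 3)*(m^2 - m - 6) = (m - 3)*(m + 3)*(m + 2)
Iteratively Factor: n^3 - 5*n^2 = (n - 5)*(n^2) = n*(n - 5)*(n)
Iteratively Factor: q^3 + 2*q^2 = (q + 2)*(q^2) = q*(q + 2)*(q)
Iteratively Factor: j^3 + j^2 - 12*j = (j)*(j^2 + j - 12) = j*(j + 4)*(j - 3)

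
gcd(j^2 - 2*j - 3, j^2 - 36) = 1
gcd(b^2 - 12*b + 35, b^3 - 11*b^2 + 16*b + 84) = b - 7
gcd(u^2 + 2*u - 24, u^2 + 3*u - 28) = u - 4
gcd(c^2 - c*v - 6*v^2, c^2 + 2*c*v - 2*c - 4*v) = c + 2*v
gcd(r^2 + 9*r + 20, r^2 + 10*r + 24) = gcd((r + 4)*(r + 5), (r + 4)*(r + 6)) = r + 4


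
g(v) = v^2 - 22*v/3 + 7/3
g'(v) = 2*v - 22/3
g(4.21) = -10.82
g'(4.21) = 1.09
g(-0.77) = 8.57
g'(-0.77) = -8.87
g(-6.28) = 87.83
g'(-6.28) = -19.89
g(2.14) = -8.78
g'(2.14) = -3.05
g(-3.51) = 40.39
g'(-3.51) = -14.35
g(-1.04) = 11.04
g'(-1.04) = -9.41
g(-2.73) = 29.81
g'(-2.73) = -12.79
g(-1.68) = 17.48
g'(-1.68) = -10.69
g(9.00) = 17.33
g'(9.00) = 10.67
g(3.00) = -10.67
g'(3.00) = -1.33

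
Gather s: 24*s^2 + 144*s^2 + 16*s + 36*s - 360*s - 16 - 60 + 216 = 168*s^2 - 308*s + 140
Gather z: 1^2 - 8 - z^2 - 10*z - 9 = -z^2 - 10*z - 16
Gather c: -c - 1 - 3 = -c - 4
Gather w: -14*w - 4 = -14*w - 4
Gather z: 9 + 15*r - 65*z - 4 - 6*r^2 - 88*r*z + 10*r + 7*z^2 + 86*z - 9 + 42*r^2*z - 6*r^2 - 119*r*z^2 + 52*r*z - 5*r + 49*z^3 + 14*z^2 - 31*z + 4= -12*r^2 + 20*r + 49*z^3 + z^2*(21 - 119*r) + z*(42*r^2 - 36*r - 10)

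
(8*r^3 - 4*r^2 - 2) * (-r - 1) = -8*r^4 - 4*r^3 + 4*r^2 + 2*r + 2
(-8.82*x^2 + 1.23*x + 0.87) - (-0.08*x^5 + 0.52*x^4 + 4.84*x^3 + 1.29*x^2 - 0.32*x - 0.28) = 0.08*x^5 - 0.52*x^4 - 4.84*x^3 - 10.11*x^2 + 1.55*x + 1.15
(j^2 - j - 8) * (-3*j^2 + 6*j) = -3*j^4 + 9*j^3 + 18*j^2 - 48*j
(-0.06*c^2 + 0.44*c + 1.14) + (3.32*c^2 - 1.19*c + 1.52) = 3.26*c^2 - 0.75*c + 2.66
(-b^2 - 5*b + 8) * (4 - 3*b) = 3*b^3 + 11*b^2 - 44*b + 32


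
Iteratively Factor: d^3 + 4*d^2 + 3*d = (d + 1)*(d^2 + 3*d) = (d + 1)*(d + 3)*(d)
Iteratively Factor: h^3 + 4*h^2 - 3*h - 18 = (h - 2)*(h^2 + 6*h + 9) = (h - 2)*(h + 3)*(h + 3)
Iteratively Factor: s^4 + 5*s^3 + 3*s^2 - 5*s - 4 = (s + 1)*(s^3 + 4*s^2 - s - 4) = (s + 1)^2*(s^2 + 3*s - 4) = (s + 1)^2*(s + 4)*(s - 1)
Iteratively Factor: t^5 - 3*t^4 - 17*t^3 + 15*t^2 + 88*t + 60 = (t + 2)*(t^4 - 5*t^3 - 7*t^2 + 29*t + 30) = (t + 2)^2*(t^3 - 7*t^2 + 7*t + 15) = (t + 1)*(t + 2)^2*(t^2 - 8*t + 15) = (t - 5)*(t + 1)*(t + 2)^2*(t - 3)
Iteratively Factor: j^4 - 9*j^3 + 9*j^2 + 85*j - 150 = (j - 5)*(j^3 - 4*j^2 - 11*j + 30) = (j - 5)^2*(j^2 + j - 6) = (j - 5)^2*(j - 2)*(j + 3)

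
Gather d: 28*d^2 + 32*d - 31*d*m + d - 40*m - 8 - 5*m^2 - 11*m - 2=28*d^2 + d*(33 - 31*m) - 5*m^2 - 51*m - 10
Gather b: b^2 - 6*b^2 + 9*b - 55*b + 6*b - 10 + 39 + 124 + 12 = -5*b^2 - 40*b + 165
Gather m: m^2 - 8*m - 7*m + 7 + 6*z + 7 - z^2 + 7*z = m^2 - 15*m - z^2 + 13*z + 14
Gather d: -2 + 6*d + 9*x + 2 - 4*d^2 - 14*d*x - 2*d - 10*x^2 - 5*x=-4*d^2 + d*(4 - 14*x) - 10*x^2 + 4*x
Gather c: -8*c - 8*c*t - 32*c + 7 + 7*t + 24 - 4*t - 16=c*(-8*t - 40) + 3*t + 15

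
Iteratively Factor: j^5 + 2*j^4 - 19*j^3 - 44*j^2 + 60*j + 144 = (j + 2)*(j^4 - 19*j^2 - 6*j + 72) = (j + 2)*(j + 3)*(j^3 - 3*j^2 - 10*j + 24) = (j + 2)*(j + 3)^2*(j^2 - 6*j + 8) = (j - 4)*(j + 2)*(j + 3)^2*(j - 2)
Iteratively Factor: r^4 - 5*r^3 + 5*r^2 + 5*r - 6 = (r + 1)*(r^3 - 6*r^2 + 11*r - 6) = (r - 2)*(r + 1)*(r^2 - 4*r + 3) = (r - 3)*(r - 2)*(r + 1)*(r - 1)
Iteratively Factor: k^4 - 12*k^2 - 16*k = (k)*(k^3 - 12*k - 16) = k*(k + 2)*(k^2 - 2*k - 8) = k*(k + 2)^2*(k - 4)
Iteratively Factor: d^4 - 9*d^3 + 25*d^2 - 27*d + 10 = (d - 1)*(d^3 - 8*d^2 + 17*d - 10) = (d - 1)^2*(d^2 - 7*d + 10) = (d - 5)*(d - 1)^2*(d - 2)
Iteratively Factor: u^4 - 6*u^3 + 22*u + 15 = (u + 1)*(u^3 - 7*u^2 + 7*u + 15) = (u - 5)*(u + 1)*(u^2 - 2*u - 3) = (u - 5)*(u + 1)^2*(u - 3)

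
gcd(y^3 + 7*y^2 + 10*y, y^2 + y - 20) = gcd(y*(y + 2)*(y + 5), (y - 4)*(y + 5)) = y + 5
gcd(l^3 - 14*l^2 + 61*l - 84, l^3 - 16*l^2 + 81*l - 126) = l^2 - 10*l + 21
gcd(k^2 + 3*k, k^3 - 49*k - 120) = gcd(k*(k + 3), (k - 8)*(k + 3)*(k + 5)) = k + 3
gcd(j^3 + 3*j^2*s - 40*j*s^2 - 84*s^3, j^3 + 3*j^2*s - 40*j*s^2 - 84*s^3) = -j^3 - 3*j^2*s + 40*j*s^2 + 84*s^3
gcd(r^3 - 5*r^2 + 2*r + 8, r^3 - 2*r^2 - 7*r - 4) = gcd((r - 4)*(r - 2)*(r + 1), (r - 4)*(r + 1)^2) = r^2 - 3*r - 4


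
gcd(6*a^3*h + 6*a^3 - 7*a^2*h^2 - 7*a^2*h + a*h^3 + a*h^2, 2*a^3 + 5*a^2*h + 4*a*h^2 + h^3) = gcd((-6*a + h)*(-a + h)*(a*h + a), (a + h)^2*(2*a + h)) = 1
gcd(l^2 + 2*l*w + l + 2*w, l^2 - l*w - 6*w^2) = l + 2*w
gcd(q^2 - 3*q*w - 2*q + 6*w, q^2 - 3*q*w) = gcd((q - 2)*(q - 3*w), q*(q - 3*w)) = q - 3*w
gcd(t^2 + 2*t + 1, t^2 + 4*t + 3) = t + 1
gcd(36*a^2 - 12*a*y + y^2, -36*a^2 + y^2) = -6*a + y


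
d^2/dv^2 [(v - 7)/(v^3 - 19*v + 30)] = 2*((v - 7)*(3*v^2 - 19)^2 + (-3*v^2 - 3*v*(v - 7) + 19)*(v^3 - 19*v + 30))/(v^3 - 19*v + 30)^3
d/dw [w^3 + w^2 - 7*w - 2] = 3*w^2 + 2*w - 7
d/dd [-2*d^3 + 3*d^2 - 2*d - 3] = -6*d^2 + 6*d - 2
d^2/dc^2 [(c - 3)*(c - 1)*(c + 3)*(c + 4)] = 12*c^2 + 18*c - 26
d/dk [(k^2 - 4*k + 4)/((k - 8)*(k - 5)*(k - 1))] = (-k^4 + 8*k^3 - 15*k^2 + 32*k - 52)/(k^6 - 28*k^5 + 302*k^4 - 1564*k^3 + 3929*k^2 - 4240*k + 1600)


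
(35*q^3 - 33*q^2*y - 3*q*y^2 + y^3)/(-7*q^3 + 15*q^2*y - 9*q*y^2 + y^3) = (5*q + y)/(-q + y)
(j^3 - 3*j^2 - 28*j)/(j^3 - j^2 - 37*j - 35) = j*(j + 4)/(j^2 + 6*j + 5)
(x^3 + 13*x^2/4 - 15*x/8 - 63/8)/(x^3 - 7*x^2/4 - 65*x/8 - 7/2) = (2*x^2 + 3*x - 9)/(2*x^2 - 7*x - 4)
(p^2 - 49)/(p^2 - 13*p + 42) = (p + 7)/(p - 6)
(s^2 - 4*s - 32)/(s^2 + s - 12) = (s - 8)/(s - 3)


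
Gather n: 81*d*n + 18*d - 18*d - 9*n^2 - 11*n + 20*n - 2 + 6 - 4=-9*n^2 + n*(81*d + 9)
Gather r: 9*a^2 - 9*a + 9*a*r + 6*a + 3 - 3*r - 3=9*a^2 - 3*a + r*(9*a - 3)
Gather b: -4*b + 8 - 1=7 - 4*b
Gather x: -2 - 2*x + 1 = -2*x - 1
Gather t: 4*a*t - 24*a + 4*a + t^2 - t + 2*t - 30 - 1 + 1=-20*a + t^2 + t*(4*a + 1) - 30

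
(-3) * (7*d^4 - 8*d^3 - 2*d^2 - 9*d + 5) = -21*d^4 + 24*d^3 + 6*d^2 + 27*d - 15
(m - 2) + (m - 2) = 2*m - 4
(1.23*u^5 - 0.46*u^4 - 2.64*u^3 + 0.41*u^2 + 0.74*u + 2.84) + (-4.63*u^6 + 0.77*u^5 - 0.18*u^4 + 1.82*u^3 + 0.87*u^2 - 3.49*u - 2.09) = -4.63*u^6 + 2.0*u^5 - 0.64*u^4 - 0.82*u^3 + 1.28*u^2 - 2.75*u + 0.75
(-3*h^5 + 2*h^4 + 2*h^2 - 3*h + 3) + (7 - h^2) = -3*h^5 + 2*h^4 + h^2 - 3*h + 10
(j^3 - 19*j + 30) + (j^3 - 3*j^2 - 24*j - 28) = 2*j^3 - 3*j^2 - 43*j + 2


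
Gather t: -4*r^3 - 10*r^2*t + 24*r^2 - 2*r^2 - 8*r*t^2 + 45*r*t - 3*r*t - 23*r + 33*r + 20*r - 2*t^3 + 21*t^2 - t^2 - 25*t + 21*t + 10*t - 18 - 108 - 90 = -4*r^3 + 22*r^2 + 30*r - 2*t^3 + t^2*(20 - 8*r) + t*(-10*r^2 + 42*r + 6) - 216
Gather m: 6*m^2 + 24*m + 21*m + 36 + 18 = 6*m^2 + 45*m + 54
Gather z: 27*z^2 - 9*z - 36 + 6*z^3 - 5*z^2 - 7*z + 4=6*z^3 + 22*z^2 - 16*z - 32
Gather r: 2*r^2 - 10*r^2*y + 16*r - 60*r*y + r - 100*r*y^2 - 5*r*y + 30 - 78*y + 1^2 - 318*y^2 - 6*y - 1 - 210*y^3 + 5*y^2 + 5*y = r^2*(2 - 10*y) + r*(-100*y^2 - 65*y + 17) - 210*y^3 - 313*y^2 - 79*y + 30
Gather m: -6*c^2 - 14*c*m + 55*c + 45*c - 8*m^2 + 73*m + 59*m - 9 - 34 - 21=-6*c^2 + 100*c - 8*m^2 + m*(132 - 14*c) - 64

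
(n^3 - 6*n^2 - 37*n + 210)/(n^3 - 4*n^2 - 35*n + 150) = (n - 7)/(n - 5)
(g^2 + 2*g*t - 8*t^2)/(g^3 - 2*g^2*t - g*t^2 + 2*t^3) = (-g - 4*t)/(-g^2 + t^2)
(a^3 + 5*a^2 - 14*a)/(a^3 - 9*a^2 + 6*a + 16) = a*(a + 7)/(a^2 - 7*a - 8)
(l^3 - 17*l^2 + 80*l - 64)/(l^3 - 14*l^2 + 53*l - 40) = (l - 8)/(l - 5)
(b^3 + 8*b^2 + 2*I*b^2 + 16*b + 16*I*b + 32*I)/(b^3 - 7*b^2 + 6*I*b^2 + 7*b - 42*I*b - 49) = (b^3 + b^2*(8 + 2*I) + b*(16 + 16*I) + 32*I)/(b^3 + b^2*(-7 + 6*I) + b*(7 - 42*I) - 49)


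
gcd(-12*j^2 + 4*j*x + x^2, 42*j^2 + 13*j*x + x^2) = 6*j + x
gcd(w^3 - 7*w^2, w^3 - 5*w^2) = w^2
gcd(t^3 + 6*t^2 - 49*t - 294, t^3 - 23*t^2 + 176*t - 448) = t - 7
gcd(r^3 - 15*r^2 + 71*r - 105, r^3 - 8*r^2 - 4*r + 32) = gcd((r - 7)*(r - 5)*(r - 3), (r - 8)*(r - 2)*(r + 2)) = 1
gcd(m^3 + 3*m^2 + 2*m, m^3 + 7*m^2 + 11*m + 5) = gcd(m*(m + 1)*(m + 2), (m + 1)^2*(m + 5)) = m + 1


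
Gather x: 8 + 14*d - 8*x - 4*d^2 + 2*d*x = -4*d^2 + 14*d + x*(2*d - 8) + 8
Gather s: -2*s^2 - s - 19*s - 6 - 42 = -2*s^2 - 20*s - 48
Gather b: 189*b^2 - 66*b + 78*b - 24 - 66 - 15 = 189*b^2 + 12*b - 105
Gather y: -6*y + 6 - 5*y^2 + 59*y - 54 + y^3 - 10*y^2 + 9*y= y^3 - 15*y^2 + 62*y - 48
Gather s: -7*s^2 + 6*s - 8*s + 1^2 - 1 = -7*s^2 - 2*s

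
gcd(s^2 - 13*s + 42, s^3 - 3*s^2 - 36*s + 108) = s - 6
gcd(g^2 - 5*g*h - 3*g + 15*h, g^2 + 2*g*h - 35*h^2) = g - 5*h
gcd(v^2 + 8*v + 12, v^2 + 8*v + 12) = v^2 + 8*v + 12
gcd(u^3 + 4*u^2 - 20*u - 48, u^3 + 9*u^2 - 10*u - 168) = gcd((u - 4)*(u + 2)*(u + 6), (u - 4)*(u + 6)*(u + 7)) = u^2 + 2*u - 24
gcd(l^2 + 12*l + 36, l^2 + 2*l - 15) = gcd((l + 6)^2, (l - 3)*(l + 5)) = 1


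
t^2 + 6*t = t*(t + 6)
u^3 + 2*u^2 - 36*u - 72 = (u - 6)*(u + 2)*(u + 6)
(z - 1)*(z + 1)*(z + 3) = z^3 + 3*z^2 - z - 3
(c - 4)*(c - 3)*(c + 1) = c^3 - 6*c^2 + 5*c + 12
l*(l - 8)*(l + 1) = l^3 - 7*l^2 - 8*l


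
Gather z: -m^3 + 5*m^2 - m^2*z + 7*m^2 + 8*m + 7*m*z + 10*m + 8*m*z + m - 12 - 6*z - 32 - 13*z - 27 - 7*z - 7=-m^3 + 12*m^2 + 19*m + z*(-m^2 + 15*m - 26) - 78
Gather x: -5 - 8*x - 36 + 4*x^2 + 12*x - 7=4*x^2 + 4*x - 48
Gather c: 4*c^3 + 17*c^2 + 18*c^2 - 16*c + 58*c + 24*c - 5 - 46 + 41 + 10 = 4*c^3 + 35*c^2 + 66*c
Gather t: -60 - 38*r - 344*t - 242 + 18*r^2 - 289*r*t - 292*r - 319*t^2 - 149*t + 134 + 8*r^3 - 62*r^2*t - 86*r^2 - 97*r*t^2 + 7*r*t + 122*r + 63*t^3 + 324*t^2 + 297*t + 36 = 8*r^3 - 68*r^2 - 208*r + 63*t^3 + t^2*(5 - 97*r) + t*(-62*r^2 - 282*r - 196) - 132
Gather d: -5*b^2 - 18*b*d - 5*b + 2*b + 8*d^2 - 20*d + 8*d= -5*b^2 - 3*b + 8*d^2 + d*(-18*b - 12)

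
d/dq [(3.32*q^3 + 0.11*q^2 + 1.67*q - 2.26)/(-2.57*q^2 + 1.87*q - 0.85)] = (-8.5324*q^4 + 12.4168*q^3 - 3.9684*q^2 - 11.8034*q + 2.8067)/(6.6049*q^4 - 9.6118*q^3 + 7.8659*q^2 - 3.179*q + 0.7225)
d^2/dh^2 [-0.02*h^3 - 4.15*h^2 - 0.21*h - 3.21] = -0.12*h - 8.3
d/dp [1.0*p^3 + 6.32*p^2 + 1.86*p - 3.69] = 3.0*p^2 + 12.64*p + 1.86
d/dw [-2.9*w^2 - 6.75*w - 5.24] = -5.8*w - 6.75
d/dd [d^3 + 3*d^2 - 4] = 3*d*(d + 2)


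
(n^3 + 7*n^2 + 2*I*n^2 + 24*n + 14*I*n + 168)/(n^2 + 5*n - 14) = (n^2 + 2*I*n + 24)/(n - 2)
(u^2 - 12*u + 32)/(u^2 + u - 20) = (u - 8)/(u + 5)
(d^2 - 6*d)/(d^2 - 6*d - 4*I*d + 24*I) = d/(d - 4*I)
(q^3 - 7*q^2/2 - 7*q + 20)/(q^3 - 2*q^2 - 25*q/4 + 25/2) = 2*(q - 4)/(2*q - 5)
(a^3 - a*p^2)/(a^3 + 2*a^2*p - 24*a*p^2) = (a^2 - p^2)/(a^2 + 2*a*p - 24*p^2)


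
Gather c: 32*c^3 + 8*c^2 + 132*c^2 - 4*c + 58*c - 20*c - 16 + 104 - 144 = 32*c^3 + 140*c^2 + 34*c - 56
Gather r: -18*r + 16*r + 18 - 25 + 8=1 - 2*r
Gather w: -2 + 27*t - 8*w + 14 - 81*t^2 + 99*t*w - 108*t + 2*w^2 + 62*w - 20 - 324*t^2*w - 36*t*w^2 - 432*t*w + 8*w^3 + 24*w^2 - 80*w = -81*t^2 - 81*t + 8*w^3 + w^2*(26 - 36*t) + w*(-324*t^2 - 333*t - 26) - 8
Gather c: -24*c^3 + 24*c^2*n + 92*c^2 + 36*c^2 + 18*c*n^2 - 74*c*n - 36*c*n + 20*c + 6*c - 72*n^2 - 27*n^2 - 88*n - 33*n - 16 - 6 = -24*c^3 + c^2*(24*n + 128) + c*(18*n^2 - 110*n + 26) - 99*n^2 - 121*n - 22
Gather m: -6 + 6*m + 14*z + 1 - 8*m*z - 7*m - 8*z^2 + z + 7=m*(-8*z - 1) - 8*z^2 + 15*z + 2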